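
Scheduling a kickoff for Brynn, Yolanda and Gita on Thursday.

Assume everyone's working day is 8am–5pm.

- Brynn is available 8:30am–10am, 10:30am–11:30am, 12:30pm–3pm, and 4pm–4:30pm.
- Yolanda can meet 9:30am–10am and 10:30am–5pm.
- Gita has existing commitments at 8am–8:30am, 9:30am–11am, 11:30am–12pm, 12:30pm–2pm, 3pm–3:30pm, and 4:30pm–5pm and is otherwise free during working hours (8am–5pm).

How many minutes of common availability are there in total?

120 minutes

Gita free within 08:00–17:00: 08:30–09:30, 11:00–11:30, 12:00–12:30, 14:00–15:00, 15:30–16:30.
Brynn ∩ Yolanda: 09:30–10:00, 10:30–11:30, 12:30–15:00, 16:00–16:30.
Brynn ∩ Yolanda ∩ Gita: 11:00–11:30, 14:00–15:00, 16:00–16:30.
Total common minutes: 30 + 60 + 30 = 120.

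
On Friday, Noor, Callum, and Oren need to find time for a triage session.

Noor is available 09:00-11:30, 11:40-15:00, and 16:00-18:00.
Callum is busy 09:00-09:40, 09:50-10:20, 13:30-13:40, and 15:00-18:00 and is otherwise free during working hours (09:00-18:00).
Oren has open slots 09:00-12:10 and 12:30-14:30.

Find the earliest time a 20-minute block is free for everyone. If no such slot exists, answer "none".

Callum free within 09:00–18:00: 09:40–09:50, 10:20–13:30, 13:40–15:00.
Noor ∩ Callum: 09:40–09:50, 10:20–11:30, 11:40–13:30, 13:40–15:00.
Noor ∩ Callum ∩ Oren: 09:40–09:50, 10:20–11:30, 11:40–12:10, 12:30–13:30, 13:40–14:30.
Windows ≥ 20 min: 10:20–11:30, 11:40–12:10, 12:30–13:30, 13:40–14:30.
Earliest such window starts at 10:20.

10:20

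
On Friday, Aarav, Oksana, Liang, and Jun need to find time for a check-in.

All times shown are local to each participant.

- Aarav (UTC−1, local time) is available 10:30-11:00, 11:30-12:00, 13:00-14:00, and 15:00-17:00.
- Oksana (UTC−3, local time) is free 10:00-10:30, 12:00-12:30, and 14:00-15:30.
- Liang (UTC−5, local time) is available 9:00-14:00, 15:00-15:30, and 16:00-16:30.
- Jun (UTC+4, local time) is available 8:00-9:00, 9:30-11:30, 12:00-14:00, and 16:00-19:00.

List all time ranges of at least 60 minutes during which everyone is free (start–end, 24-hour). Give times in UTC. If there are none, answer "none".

Aarav → UTC: 11:30–12:00, 12:30–13:00, 14:00–15:00, 16:00–18:00.
Oksana → UTC: 13:00–13:30, 15:00–15:30, 17:00–18:30.
Liang → UTC: 14:00–19:00, 20:00–20:30, 21:00–21:30.
Jun → UTC: 04:00–05:00, 05:30–07:30, 08:00–10:00, 12:00–15:00.
Aarav ∩ Oksana: 17:00–18:00.
Aarav ∩ Oksana ∩ Liang: 17:00–18:00.
Aarav ∩ Oksana ∩ Liang ∩ Jun: (none).
Windows ≥ 60 min: (none).

none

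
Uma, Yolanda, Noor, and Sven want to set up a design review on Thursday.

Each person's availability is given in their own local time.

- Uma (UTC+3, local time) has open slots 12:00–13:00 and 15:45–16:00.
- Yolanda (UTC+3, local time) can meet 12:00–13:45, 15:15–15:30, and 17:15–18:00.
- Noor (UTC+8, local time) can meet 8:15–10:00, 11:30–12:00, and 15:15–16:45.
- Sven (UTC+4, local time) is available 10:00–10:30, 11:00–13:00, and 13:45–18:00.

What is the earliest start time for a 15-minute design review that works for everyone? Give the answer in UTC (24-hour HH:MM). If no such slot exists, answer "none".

none

Uma → UTC: 09:00–10:00, 12:45–13:00.
Yolanda → UTC: 09:00–10:45, 12:15–12:30, 14:15–15:00.
Noor → UTC: 00:15–02:00, 03:30–04:00, 07:15–08:45.
Sven → UTC: 06:00–06:30, 07:00–09:00, 09:45–14:00.
Uma ∩ Yolanda: 09:00–10:00.
Uma ∩ Yolanda ∩ Noor: (none).
Uma ∩ Yolanda ∩ Noor ∩ Sven: (none).
Windows ≥ 15 min: (none).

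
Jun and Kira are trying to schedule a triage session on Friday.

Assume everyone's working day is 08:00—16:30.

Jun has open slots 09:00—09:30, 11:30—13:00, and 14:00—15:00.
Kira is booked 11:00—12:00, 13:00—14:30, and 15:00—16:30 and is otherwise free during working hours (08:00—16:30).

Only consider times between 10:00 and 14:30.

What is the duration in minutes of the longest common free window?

60 minutes

Kira free within 08:00–16:30: 08:00–11:00, 12:00–13:00, 14:30–15:00.
Jun ∩ Kira: 09:00–09:30, 12:00–13:00, 14:30–15:00.
Restricted to 10:00–14:30: 12:00–13:00.
Single common window of 60 minutes.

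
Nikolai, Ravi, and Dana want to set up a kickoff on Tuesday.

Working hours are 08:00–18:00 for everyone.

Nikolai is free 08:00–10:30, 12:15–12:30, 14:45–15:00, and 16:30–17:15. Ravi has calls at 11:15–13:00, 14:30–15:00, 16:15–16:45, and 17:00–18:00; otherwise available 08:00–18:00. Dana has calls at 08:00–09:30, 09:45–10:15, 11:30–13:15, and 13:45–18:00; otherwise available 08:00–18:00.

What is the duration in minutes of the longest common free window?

15 minutes

Ravi free within 08:00–18:00: 08:00–11:15, 13:00–14:30, 15:00–16:15, 16:45–17:00.
Dana free within 08:00–18:00: 09:30–09:45, 10:15–11:30, 13:15–13:45.
Nikolai ∩ Ravi: 08:00–10:30, 16:45–17:00.
Nikolai ∩ Ravi ∩ Dana: 09:30–09:45, 10:15–10:30.
Common window lengths: 15, 15 min; longest is 15.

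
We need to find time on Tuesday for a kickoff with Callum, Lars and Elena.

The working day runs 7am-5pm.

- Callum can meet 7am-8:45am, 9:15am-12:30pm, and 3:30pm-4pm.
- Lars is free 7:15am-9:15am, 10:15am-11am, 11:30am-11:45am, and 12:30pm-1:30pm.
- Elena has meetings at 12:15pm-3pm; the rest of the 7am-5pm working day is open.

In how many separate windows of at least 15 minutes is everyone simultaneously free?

3

Elena free within 07:00–17:00: 07:00–12:15, 15:00–17:00.
Callum ∩ Lars: 07:15–08:45, 10:15–11:00, 11:30–11:45.
Callum ∩ Lars ∩ Elena: 07:15–08:45, 10:15–11:00, 11:30–11:45.
Windows ≥ 15 min: 07:15–08:45, 10:15–11:00, 11:30–11:45.
That's 3 windows.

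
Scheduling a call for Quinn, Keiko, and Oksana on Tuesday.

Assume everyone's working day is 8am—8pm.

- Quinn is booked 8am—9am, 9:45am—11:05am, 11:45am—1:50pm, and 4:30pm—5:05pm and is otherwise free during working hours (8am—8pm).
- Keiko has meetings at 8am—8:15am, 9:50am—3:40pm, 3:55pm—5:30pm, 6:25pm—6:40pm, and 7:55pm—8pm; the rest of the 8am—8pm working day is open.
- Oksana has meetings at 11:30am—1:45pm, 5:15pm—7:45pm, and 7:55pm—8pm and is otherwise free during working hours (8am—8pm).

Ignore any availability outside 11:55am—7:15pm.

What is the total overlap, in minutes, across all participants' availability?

Quinn free within 08:00–20:00: 09:00–09:45, 11:05–11:45, 13:50–16:30, 17:05–20:00.
Keiko free within 08:00–20:00: 08:15–09:50, 15:40–15:55, 17:30–18:25, 18:40–19:55.
Oksana free within 08:00–20:00: 08:00–11:30, 13:45–17:15, 19:45–19:55.
Quinn ∩ Keiko: 09:00–09:45, 15:40–15:55, 17:30–18:25, 18:40–19:55.
Quinn ∩ Keiko ∩ Oksana: 09:00–09:45, 15:40–15:55, 19:45–19:55.
Restricted to 11:55–19:15: 15:40–15:55.
Total common minutes: 15.

15 minutes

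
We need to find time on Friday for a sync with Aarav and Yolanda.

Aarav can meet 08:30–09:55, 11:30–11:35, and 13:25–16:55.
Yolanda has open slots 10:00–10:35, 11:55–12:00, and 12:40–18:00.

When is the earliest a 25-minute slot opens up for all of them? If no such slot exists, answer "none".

13:25

Aarav ∩ Yolanda: 13:25–16:55.
Windows ≥ 25 min: 13:25–16:55.
Earliest such window starts at 13:25.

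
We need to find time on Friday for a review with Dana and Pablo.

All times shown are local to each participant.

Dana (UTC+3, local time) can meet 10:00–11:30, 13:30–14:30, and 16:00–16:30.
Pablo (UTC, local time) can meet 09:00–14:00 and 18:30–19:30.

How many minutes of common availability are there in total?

90 minutes

Dana → UTC: 07:00–08:30, 10:30–11:30, 13:00–13:30.
Pablo → UTC: 09:00–14:00, 18:30–19:30.
Dana ∩ Pablo: 10:30–11:30, 13:00–13:30.
Total common minutes: 60 + 30 = 90.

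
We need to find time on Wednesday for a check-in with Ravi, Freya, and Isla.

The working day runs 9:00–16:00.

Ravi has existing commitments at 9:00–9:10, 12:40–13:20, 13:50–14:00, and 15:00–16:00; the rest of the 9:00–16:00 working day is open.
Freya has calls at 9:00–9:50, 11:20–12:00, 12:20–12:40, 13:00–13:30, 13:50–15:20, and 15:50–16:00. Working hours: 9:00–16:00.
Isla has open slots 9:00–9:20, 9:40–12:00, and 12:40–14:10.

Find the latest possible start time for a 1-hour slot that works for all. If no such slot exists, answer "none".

Ravi free within 09:00–16:00: 09:10–12:40, 13:20–13:50, 14:00–15:00.
Freya free within 09:00–16:00: 09:50–11:20, 12:00–12:20, 12:40–13:00, 13:30–13:50, 15:20–15:50.
Ravi ∩ Freya: 09:50–11:20, 12:00–12:20, 13:30–13:50.
Ravi ∩ Freya ∩ Isla: 09:50–11:20, 13:30–13:50.
Windows ≥ 60 min: 09:50–11:20.
Latest start in the last window 09:50–11:20 is 11:20 − 60 min = 10:20.

10:20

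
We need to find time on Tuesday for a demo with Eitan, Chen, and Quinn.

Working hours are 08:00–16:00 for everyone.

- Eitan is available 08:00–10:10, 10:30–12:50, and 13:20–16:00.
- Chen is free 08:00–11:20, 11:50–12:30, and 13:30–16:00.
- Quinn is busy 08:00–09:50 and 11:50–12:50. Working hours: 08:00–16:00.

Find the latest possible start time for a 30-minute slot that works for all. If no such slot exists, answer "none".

Quinn free within 08:00–16:00: 09:50–11:50, 12:50–16:00.
Eitan ∩ Chen: 08:00–10:10, 10:30–11:20, 11:50–12:30, 13:30–16:00.
Eitan ∩ Chen ∩ Quinn: 09:50–10:10, 10:30–11:20, 13:30–16:00.
Windows ≥ 30 min: 10:30–11:20, 13:30–16:00.
Latest start in the last window 13:30–16:00 is 16:00 − 30 min = 15:30.

15:30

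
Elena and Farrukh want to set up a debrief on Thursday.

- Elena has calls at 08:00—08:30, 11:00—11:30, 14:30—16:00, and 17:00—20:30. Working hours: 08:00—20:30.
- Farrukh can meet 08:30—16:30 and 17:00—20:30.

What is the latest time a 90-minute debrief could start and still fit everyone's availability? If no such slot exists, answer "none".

Elena free within 08:00–20:30: 08:30–11:00, 11:30–14:30, 16:00–17:00.
Elena ∩ Farrukh: 08:30–11:00, 11:30–14:30, 16:00–16:30.
Windows ≥ 90 min: 08:30–11:00, 11:30–14:30.
Latest start in the last window 11:30–14:30 is 14:30 − 90 min = 13:00.

13:00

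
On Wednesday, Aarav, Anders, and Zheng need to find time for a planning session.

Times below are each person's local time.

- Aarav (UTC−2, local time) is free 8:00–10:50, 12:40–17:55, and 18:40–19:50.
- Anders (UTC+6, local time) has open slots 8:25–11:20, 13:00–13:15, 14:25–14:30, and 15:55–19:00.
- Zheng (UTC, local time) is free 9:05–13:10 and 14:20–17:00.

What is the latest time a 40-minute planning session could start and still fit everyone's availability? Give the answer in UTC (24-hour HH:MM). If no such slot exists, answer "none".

12:10

Aarav → UTC: 10:00–12:50, 14:40–19:55, 20:40–21:50.
Anders → UTC: 02:25–05:20, 07:00–07:15, 08:25–08:30, 09:55–13:00.
Zheng → UTC: 09:05–13:10, 14:20–17:00.
Aarav ∩ Anders: 10:00–12:50.
Aarav ∩ Anders ∩ Zheng: 10:00–12:50.
Windows ≥ 40 min: 10:00–12:50.
Latest start in the last window 10:00–12:50 is 12:50 − 40 min = 12:10.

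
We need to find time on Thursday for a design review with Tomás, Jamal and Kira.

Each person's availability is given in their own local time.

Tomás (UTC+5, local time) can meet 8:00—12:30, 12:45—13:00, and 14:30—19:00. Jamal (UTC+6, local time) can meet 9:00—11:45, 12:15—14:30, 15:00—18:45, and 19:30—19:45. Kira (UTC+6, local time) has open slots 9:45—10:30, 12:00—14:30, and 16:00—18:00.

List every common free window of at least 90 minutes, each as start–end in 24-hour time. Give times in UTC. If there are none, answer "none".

10:00–12:00

Tomás → UTC: 03:00–07:30, 07:45–08:00, 09:30–14:00.
Jamal → UTC: 03:00–05:45, 06:15–08:30, 09:00–12:45, 13:30–13:45.
Kira → UTC: 03:45–04:30, 06:00–08:30, 10:00–12:00.
Tomás ∩ Jamal: 03:00–05:45, 06:15–07:30, 07:45–08:00, 09:30–12:45, 13:30–13:45.
Tomás ∩ Jamal ∩ Kira: 03:45–04:30, 06:15–07:30, 07:45–08:00, 10:00–12:00.
Windows ≥ 90 min: 10:00–12:00.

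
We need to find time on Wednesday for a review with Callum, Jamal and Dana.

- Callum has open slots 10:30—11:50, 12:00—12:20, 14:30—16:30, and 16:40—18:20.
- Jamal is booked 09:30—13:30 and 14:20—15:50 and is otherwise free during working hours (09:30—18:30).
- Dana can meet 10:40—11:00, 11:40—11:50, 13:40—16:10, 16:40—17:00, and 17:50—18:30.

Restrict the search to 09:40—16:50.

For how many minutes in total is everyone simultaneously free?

30 minutes

Jamal free within 09:30–18:30: 13:30–14:20, 15:50–18:30.
Callum ∩ Jamal: 15:50–16:30, 16:40–18:20.
Callum ∩ Jamal ∩ Dana: 15:50–16:10, 16:40–17:00, 17:50–18:20.
Restricted to 09:40–16:50: 15:50–16:10, 16:40–16:50.
Total common minutes: 20 + 10 = 30.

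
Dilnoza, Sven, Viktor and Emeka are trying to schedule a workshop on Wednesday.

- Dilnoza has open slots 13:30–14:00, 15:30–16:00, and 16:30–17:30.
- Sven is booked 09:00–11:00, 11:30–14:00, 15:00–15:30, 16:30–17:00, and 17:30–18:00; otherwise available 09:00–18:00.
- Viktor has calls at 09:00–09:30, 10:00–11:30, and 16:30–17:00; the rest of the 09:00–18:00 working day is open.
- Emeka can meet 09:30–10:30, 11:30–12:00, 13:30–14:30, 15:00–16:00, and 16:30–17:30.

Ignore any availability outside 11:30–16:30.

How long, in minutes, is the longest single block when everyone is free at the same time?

Sven free within 09:00–18:00: 11:00–11:30, 14:00–15:00, 15:30–16:30, 17:00–17:30.
Viktor free within 09:00–18:00: 09:30–10:00, 11:30–16:30, 17:00–18:00.
Dilnoza ∩ Sven: 15:30–16:00, 17:00–17:30.
Dilnoza ∩ Sven ∩ Viktor: 15:30–16:00, 17:00–17:30.
Dilnoza ∩ Sven ∩ Viktor ∩ Emeka: 15:30–16:00, 17:00–17:30.
Restricted to 11:30–16:30: 15:30–16:00.
Single common window of 30 minutes.

30 minutes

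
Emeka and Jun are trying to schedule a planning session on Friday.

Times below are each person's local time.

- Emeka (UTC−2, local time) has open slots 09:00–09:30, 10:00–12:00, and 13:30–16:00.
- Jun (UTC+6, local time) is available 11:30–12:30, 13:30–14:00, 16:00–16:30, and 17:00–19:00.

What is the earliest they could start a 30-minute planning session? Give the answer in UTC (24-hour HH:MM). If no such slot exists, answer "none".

11:00

Emeka → UTC: 11:00–11:30, 12:00–14:00, 15:30–18:00.
Jun → UTC: 05:30–06:30, 07:30–08:00, 10:00–10:30, 11:00–13:00.
Emeka ∩ Jun: 11:00–11:30, 12:00–13:00.
Windows ≥ 30 min: 11:00–11:30, 12:00–13:00.
Earliest such window starts at 11:00.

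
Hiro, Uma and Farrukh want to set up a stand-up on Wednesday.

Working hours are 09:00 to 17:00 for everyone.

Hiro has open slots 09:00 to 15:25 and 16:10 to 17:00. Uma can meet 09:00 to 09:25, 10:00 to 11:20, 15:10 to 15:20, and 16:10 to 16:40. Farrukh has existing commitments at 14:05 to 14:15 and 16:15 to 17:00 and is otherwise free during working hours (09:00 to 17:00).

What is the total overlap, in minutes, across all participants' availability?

120 minutes

Farrukh free within 09:00–17:00: 09:00–14:05, 14:15–16:15.
Hiro ∩ Uma: 09:00–09:25, 10:00–11:20, 15:10–15:20, 16:10–16:40.
Hiro ∩ Uma ∩ Farrukh: 09:00–09:25, 10:00–11:20, 15:10–15:20, 16:10–16:15.
Total common minutes: 25 + 80 + 10 + 5 = 120.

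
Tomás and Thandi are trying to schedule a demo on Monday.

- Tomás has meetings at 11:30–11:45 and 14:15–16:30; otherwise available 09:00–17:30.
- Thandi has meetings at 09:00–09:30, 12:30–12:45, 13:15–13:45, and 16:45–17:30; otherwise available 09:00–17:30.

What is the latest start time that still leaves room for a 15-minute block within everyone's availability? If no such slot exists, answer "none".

Tomás free within 09:00–17:30: 09:00–11:30, 11:45–14:15, 16:30–17:30.
Thandi free within 09:00–17:30: 09:30–12:30, 12:45–13:15, 13:45–16:45.
Tomás ∩ Thandi: 09:30–11:30, 11:45–12:30, 12:45–13:15, 13:45–14:15, 16:30–16:45.
Windows ≥ 15 min: 09:30–11:30, 11:45–12:30, 12:45–13:15, 13:45–14:15, 16:30–16:45.
Latest start in the last window 16:30–16:45 is 16:45 − 15 min = 16:30.

16:30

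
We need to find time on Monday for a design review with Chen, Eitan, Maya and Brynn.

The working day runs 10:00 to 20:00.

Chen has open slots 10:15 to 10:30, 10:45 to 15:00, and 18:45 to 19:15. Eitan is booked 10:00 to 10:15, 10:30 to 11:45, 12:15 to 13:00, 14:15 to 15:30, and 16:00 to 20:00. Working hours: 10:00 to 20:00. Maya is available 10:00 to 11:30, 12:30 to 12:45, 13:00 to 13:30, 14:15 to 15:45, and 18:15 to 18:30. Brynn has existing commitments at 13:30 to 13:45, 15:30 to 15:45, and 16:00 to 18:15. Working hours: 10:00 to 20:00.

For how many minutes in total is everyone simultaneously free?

Eitan free within 10:00–20:00: 10:15–10:30, 11:45–12:15, 13:00–14:15, 15:30–16:00.
Brynn free within 10:00–20:00: 10:00–13:30, 13:45–15:30, 15:45–16:00, 18:15–20:00.
Chen ∩ Eitan: 10:15–10:30, 11:45–12:15, 13:00–14:15.
Chen ∩ Eitan ∩ Maya: 10:15–10:30, 13:00–13:30.
Chen ∩ Eitan ∩ Maya ∩ Brynn: 10:15–10:30, 13:00–13:30.
Total common minutes: 15 + 30 = 45.

45 minutes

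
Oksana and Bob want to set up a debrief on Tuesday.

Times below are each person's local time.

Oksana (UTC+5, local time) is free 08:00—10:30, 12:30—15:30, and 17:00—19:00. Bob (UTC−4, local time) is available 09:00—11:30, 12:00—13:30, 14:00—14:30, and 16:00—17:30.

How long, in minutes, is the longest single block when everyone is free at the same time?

Oksana → UTC: 03:00–05:30, 07:30–10:30, 12:00–14:00.
Bob → UTC: 13:00–15:30, 16:00–17:30, 18:00–18:30, 20:00–21:30.
Oksana ∩ Bob: 13:00–14:00.
Single common window of 60 minutes.

60 minutes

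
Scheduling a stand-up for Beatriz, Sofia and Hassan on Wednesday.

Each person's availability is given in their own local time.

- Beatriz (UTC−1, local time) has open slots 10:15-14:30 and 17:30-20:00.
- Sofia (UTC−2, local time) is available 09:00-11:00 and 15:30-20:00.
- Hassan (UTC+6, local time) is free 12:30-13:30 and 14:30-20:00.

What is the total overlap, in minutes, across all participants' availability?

Beatriz → UTC: 11:15–15:30, 18:30–21:00.
Sofia → UTC: 11:00–13:00, 17:30–22:00.
Hassan → UTC: 06:30–07:30, 08:30–14:00.
Beatriz ∩ Sofia: 11:15–13:00, 18:30–21:00.
Beatriz ∩ Sofia ∩ Hassan: 11:15–13:00.
Total common minutes: 105.

105 minutes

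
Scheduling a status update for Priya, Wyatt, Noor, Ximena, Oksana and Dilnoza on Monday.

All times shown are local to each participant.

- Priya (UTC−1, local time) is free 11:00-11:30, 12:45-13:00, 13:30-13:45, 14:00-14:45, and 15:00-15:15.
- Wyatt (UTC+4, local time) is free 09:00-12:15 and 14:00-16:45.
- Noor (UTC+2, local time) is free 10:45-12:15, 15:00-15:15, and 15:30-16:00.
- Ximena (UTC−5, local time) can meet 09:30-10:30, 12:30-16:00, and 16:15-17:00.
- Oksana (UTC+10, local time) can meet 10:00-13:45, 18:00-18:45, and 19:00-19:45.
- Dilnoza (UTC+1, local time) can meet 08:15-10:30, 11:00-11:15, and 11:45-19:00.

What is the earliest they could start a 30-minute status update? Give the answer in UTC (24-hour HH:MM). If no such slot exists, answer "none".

Priya → UTC: 12:00–12:30, 13:45–14:00, 14:30–14:45, 15:00–15:45, 16:00–16:15.
Wyatt → UTC: 05:00–08:15, 10:00–12:45.
Noor → UTC: 08:45–10:15, 13:00–13:15, 13:30–14:00.
Ximena → UTC: 14:30–15:30, 17:30–21:00, 21:15–22:00.
Oksana → UTC: 00:00–03:45, 08:00–08:45, 09:00–09:45.
Dilnoza → UTC: 07:15–09:30, 10:00–10:15, 10:45–18:00.
Priya ∩ Wyatt: 12:00–12:30.
Priya ∩ Wyatt ∩ Noor: (none).
Priya ∩ Wyatt ∩ Noor ∩ Ximena: (none).
Priya ∩ Wyatt ∩ Noor ∩ Ximena ∩ Oksana: (none).
Priya ∩ Wyatt ∩ Noor ∩ Ximena ∩ Oksana ∩ Dilnoza: (none).
Windows ≥ 30 min: (none).

none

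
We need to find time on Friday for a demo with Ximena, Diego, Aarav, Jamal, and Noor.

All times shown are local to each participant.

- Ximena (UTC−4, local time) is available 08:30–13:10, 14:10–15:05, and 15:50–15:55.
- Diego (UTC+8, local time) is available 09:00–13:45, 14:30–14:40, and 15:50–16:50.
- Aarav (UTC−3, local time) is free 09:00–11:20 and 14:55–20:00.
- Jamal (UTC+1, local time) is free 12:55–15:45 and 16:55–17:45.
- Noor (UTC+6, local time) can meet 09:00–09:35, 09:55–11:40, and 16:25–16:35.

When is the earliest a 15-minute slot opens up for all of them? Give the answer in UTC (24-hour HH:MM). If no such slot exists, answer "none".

Ximena → UTC: 12:30–17:10, 18:10–19:05, 19:50–19:55.
Diego → UTC: 01:00–05:45, 06:30–06:40, 07:50–08:50.
Aarav → UTC: 12:00–14:20, 17:55–23:00.
Jamal → UTC: 11:55–14:45, 15:55–16:45.
Noor → UTC: 03:00–03:35, 03:55–05:40, 10:25–10:35.
Ximena ∩ Diego: (none).
Ximena ∩ Diego ∩ Aarav: (none).
Ximena ∩ Diego ∩ Aarav ∩ Jamal: (none).
Ximena ∩ Diego ∩ Aarav ∩ Jamal ∩ Noor: (none).
Windows ≥ 15 min: (none).

none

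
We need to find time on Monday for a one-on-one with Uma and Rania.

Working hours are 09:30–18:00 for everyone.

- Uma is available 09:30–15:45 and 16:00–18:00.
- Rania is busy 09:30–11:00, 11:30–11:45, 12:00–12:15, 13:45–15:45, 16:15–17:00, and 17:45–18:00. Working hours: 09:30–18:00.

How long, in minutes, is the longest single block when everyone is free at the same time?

Rania free within 09:30–18:00: 11:00–11:30, 11:45–12:00, 12:15–13:45, 15:45–16:15, 17:00–17:45.
Uma ∩ Rania: 11:00–11:30, 11:45–12:00, 12:15–13:45, 16:00–16:15, 17:00–17:45.
Common window lengths: 30, 15, 90, 15, 45 min; longest is 90.

90 minutes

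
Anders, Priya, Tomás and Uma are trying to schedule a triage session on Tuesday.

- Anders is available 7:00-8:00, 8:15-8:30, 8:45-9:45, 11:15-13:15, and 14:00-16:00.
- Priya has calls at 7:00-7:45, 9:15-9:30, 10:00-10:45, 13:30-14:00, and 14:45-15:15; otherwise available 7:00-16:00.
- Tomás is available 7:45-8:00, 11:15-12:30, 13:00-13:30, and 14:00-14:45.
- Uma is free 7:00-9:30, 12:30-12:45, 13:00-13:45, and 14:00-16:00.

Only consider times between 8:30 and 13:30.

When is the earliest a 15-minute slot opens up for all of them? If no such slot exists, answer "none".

13:00

Priya free within 07:00–16:00: 07:45–09:15, 09:30–10:00, 10:45–13:30, 14:00–14:45, 15:15–16:00.
Anders ∩ Priya: 07:45–08:00, 08:15–08:30, 08:45–09:15, 09:30–09:45, 11:15–13:15, 14:00–14:45, 15:15–16:00.
Anders ∩ Priya ∩ Tomás: 07:45–08:00, 11:15–12:30, 13:00–13:15, 14:00–14:45.
Anders ∩ Priya ∩ Tomás ∩ Uma: 07:45–08:00, 13:00–13:15, 14:00–14:45.
Restricted to 08:30–13:30: 13:00–13:15.
Windows ≥ 15 min: 13:00–13:15.
Earliest such window starts at 13:00.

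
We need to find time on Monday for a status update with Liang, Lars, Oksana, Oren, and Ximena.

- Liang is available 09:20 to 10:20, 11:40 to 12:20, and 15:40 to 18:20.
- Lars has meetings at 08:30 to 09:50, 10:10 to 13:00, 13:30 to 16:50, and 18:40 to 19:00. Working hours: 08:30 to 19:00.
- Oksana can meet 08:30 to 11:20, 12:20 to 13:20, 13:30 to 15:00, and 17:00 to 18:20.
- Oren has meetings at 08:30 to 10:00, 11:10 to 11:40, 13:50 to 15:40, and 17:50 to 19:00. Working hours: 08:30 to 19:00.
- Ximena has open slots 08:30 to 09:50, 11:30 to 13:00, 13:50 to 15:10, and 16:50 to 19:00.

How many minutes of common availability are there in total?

50 minutes

Lars free within 08:30–19:00: 09:50–10:10, 13:00–13:30, 16:50–18:40.
Oren free within 08:30–19:00: 10:00–11:10, 11:40–13:50, 15:40–17:50.
Liang ∩ Lars: 09:50–10:10, 16:50–18:20.
Liang ∩ Lars ∩ Oksana: 09:50–10:10, 17:00–18:20.
Liang ∩ Lars ∩ Oksana ∩ Oren: 10:00–10:10, 17:00–17:50.
Liang ∩ Lars ∩ Oksana ∩ Oren ∩ Ximena: 17:00–17:50.
Total common minutes: 50.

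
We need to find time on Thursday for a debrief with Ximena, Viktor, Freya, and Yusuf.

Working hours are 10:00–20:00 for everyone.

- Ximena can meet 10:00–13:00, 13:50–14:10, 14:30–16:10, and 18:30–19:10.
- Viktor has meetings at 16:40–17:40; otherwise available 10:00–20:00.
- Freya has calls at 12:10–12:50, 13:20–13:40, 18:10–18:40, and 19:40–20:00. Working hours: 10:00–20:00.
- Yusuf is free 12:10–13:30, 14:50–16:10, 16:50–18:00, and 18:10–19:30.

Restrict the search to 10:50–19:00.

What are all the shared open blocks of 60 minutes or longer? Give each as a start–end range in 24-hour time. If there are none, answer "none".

Viktor free within 10:00–20:00: 10:00–16:40, 17:40–20:00.
Freya free within 10:00–20:00: 10:00–12:10, 12:50–13:20, 13:40–18:10, 18:40–19:40.
Ximena ∩ Viktor: 10:00–13:00, 13:50–14:10, 14:30–16:10, 18:30–19:10.
Ximena ∩ Viktor ∩ Freya: 10:00–12:10, 12:50–13:00, 13:50–14:10, 14:30–16:10, 18:40–19:10.
Ximena ∩ Viktor ∩ Freya ∩ Yusuf: 12:50–13:00, 14:50–16:10, 18:40–19:10.
Restricted to 10:50–19:00: 12:50–13:00, 14:50–16:10, 18:40–19:00.
Windows ≥ 60 min: 14:50–16:10.

14:50–16:10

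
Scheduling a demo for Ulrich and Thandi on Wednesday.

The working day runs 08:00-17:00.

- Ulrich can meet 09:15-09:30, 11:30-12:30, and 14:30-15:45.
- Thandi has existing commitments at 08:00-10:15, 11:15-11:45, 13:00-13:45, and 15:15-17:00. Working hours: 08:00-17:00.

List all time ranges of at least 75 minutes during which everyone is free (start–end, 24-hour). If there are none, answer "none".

none

Thandi free within 08:00–17:00: 10:15–11:15, 11:45–13:00, 13:45–15:15.
Ulrich ∩ Thandi: 11:45–12:30, 14:30–15:15.
Windows ≥ 75 min: (none).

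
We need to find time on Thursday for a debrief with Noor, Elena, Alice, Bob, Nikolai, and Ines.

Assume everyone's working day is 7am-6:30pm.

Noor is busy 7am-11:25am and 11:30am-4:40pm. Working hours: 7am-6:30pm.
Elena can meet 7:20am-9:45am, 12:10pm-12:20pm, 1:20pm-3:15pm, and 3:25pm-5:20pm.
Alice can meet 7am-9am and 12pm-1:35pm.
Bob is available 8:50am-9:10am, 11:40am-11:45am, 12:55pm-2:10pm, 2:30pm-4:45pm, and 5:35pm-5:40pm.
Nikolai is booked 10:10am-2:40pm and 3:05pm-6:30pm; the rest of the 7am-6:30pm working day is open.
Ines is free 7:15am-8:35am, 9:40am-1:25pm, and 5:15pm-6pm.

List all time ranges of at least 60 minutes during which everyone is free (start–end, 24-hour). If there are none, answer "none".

Noor free within 07:00–18:30: 11:25–11:30, 16:40–18:30.
Nikolai free within 07:00–18:30: 07:00–10:10, 14:40–15:05.
Noor ∩ Elena: 16:40–17:20.
Noor ∩ Elena ∩ Alice: (none).
Noor ∩ Elena ∩ Alice ∩ Bob: (none).
Noor ∩ Elena ∩ Alice ∩ Bob ∩ Nikolai: (none).
Noor ∩ Elena ∩ Alice ∩ Bob ∩ Nikolai ∩ Ines: (none).
Windows ≥ 60 min: (none).

none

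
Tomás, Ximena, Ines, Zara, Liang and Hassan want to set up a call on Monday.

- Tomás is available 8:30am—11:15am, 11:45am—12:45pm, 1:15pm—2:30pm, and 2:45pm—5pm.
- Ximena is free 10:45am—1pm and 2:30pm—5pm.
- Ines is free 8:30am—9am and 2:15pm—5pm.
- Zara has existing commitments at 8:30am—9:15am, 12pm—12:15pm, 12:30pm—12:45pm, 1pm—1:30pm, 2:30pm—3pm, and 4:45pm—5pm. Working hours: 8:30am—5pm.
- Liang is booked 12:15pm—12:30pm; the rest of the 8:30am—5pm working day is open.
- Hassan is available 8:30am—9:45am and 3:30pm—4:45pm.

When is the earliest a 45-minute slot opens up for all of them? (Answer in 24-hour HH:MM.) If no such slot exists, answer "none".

Zara free within 08:30–17:00: 09:15–12:00, 12:15–12:30, 12:45–13:00, 13:30–14:30, 15:00–16:45.
Liang free within 08:30–17:00: 08:30–12:15, 12:30–17:00.
Tomás ∩ Ximena: 10:45–11:15, 11:45–12:45, 14:45–17:00.
Tomás ∩ Ximena ∩ Ines: 14:45–17:00.
Tomás ∩ Ximena ∩ Ines ∩ Zara: 15:00–16:45.
Tomás ∩ Ximena ∩ Ines ∩ Zara ∩ Liang: 15:00–16:45.
Tomás ∩ Ximena ∩ Ines ∩ Zara ∩ Liang ∩ Hassan: 15:30–16:45.
Windows ≥ 45 min: 15:30–16:45.
Earliest such window starts at 15:30.

15:30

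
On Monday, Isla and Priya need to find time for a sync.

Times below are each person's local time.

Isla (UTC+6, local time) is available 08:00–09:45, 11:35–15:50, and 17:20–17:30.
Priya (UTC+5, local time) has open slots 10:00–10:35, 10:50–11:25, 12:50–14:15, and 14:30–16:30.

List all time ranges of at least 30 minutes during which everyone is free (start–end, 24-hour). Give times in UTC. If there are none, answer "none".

Isla → UTC: 02:00–03:45, 05:35–09:50, 11:20–11:30.
Priya → UTC: 05:00–05:35, 05:50–06:25, 07:50–09:15, 09:30–11:30.
Isla ∩ Priya: 05:50–06:25, 07:50–09:15, 09:30–09:50, 11:20–11:30.
Windows ≥ 30 min: 05:50–06:25, 07:50–09:15.

05:50–06:25, 07:50–09:15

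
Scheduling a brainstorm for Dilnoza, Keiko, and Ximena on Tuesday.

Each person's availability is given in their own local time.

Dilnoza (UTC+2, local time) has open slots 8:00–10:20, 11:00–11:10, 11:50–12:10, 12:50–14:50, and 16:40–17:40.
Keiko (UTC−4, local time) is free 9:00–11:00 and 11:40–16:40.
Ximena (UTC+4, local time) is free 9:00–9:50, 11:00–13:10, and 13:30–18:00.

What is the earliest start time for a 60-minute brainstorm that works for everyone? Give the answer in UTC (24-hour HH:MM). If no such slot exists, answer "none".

Dilnoza → UTC: 06:00–08:20, 09:00–09:10, 09:50–10:10, 10:50–12:50, 14:40–15:40.
Keiko → UTC: 13:00–15:00, 15:40–20:40.
Ximena → UTC: 05:00–05:50, 07:00–09:10, 09:30–14:00.
Dilnoza ∩ Keiko: 14:40–15:00.
Dilnoza ∩ Keiko ∩ Ximena: (none).
Windows ≥ 60 min: (none).

none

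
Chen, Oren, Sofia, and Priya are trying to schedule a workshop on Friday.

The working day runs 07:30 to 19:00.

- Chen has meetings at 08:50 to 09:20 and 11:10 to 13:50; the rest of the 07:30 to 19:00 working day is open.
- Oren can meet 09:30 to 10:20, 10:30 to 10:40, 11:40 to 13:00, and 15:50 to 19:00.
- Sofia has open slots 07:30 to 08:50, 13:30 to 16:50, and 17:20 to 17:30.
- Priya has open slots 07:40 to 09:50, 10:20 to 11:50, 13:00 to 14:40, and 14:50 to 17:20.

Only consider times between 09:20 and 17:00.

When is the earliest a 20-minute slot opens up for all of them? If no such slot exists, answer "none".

Chen free within 07:30–19:00: 07:30–08:50, 09:20–11:10, 13:50–19:00.
Chen ∩ Oren: 09:30–10:20, 10:30–10:40, 15:50–19:00.
Chen ∩ Oren ∩ Sofia: 15:50–16:50, 17:20–17:30.
Chen ∩ Oren ∩ Sofia ∩ Priya: 15:50–16:50.
Restricted to 09:20–17:00: 15:50–16:50.
Windows ≥ 20 min: 15:50–16:50.
Earliest such window starts at 15:50.

15:50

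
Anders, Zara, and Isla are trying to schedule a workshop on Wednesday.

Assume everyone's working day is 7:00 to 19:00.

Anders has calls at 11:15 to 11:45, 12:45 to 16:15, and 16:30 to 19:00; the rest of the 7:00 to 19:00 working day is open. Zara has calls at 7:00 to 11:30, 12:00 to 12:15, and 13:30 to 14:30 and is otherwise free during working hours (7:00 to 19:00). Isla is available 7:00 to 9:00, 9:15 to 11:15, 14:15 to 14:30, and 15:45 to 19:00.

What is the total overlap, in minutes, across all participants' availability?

Anders free within 07:00–19:00: 07:00–11:15, 11:45–12:45, 16:15–16:30.
Zara free within 07:00–19:00: 11:30–12:00, 12:15–13:30, 14:30–19:00.
Anders ∩ Zara: 11:45–12:00, 12:15–12:45, 16:15–16:30.
Anders ∩ Zara ∩ Isla: 16:15–16:30.
Total common minutes: 15.

15 minutes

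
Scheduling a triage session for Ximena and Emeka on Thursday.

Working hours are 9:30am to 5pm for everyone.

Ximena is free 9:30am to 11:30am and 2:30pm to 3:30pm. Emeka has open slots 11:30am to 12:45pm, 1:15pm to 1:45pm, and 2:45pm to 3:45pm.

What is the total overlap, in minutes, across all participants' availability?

Ximena ∩ Emeka: 14:45–15:30.
Total common minutes: 45.

45 minutes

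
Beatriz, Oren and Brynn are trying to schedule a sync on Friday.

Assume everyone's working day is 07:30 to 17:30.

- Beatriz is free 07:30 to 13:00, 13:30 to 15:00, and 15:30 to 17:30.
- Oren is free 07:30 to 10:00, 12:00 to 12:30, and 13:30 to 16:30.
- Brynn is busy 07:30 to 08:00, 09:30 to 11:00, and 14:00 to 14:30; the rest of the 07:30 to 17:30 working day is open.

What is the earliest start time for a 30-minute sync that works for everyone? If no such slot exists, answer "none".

Brynn free within 07:30–17:30: 08:00–09:30, 11:00–14:00, 14:30–17:30.
Beatriz ∩ Oren: 07:30–10:00, 12:00–12:30, 13:30–15:00, 15:30–16:30.
Beatriz ∩ Oren ∩ Brynn: 08:00–09:30, 12:00–12:30, 13:30–14:00, 14:30–15:00, 15:30–16:30.
Windows ≥ 30 min: 08:00–09:30, 12:00–12:30, 13:30–14:00, 14:30–15:00, 15:30–16:30.
Earliest such window starts at 08:00.

08:00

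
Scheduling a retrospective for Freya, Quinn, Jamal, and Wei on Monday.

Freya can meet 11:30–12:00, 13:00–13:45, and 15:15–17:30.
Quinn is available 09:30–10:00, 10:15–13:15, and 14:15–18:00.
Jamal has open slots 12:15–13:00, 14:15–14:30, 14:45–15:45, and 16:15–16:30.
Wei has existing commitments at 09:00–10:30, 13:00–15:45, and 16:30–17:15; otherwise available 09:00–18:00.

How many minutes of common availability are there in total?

Wei free within 09:00–18:00: 10:30–13:00, 15:45–16:30, 17:15–18:00.
Freya ∩ Quinn: 11:30–12:00, 13:00–13:15, 15:15–17:30.
Freya ∩ Quinn ∩ Jamal: 15:15–15:45, 16:15–16:30.
Freya ∩ Quinn ∩ Jamal ∩ Wei: 16:15–16:30.
Total common minutes: 15.

15 minutes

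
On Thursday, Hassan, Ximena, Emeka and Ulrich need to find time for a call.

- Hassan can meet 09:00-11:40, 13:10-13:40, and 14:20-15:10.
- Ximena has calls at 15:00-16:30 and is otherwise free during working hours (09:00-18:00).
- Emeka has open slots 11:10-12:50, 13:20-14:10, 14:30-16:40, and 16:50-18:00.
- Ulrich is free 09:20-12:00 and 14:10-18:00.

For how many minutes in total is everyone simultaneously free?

Ximena free within 09:00–18:00: 09:00–15:00, 16:30–18:00.
Hassan ∩ Ximena: 09:00–11:40, 13:10–13:40, 14:20–15:00.
Hassan ∩ Ximena ∩ Emeka: 11:10–11:40, 13:20–13:40, 14:30–15:00.
Hassan ∩ Ximena ∩ Emeka ∩ Ulrich: 11:10–11:40, 14:30–15:00.
Total common minutes: 30 + 30 = 60.

60 minutes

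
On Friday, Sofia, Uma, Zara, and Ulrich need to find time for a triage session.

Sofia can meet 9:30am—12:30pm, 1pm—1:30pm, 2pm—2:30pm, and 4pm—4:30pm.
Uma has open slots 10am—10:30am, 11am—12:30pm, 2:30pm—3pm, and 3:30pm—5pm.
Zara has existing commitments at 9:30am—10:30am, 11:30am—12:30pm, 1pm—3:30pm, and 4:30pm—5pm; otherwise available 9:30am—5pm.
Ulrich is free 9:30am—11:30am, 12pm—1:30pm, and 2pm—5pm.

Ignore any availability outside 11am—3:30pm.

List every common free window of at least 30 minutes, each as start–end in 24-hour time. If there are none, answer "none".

Zara free within 09:30–17:00: 10:30–11:30, 12:30–13:00, 15:30–16:30.
Sofia ∩ Uma: 10:00–10:30, 11:00–12:30, 16:00–16:30.
Sofia ∩ Uma ∩ Zara: 11:00–11:30, 16:00–16:30.
Sofia ∩ Uma ∩ Zara ∩ Ulrich: 11:00–11:30, 16:00–16:30.
Restricted to 11:00–15:30: 11:00–11:30.
Windows ≥ 30 min: 11:00–11:30.

11:00–11:30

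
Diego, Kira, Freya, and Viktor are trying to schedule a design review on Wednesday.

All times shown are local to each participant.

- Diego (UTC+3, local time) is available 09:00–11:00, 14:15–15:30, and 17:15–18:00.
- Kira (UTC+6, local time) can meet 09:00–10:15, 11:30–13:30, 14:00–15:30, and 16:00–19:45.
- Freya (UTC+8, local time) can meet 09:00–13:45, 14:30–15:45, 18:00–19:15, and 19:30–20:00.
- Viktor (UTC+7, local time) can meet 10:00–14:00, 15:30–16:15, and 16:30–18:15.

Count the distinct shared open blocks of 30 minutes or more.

Diego → UTC: 06:00–08:00, 11:15–12:30, 14:15–15:00.
Kira → UTC: 03:00–04:15, 05:30–07:30, 08:00–09:30, 10:00–13:45.
Freya → UTC: 01:00–05:45, 06:30–07:45, 10:00–11:15, 11:30–12:00.
Viktor → UTC: 03:00–07:00, 08:30–09:15, 09:30–11:15.
Diego ∩ Kira: 06:00–07:30, 11:15–12:30.
Diego ∩ Kira ∩ Freya: 06:30–07:30, 11:30–12:00.
Diego ∩ Kira ∩ Freya ∩ Viktor: 06:30–07:00.
Windows ≥ 30 min: 06:30–07:00.
That's 1 window.

1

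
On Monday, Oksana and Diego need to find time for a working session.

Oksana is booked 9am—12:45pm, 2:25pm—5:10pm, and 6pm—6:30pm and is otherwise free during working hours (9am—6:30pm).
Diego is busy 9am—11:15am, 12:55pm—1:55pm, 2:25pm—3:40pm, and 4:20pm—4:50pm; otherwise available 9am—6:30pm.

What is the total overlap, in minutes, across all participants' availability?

90 minutes

Oksana free within 09:00–18:30: 12:45–14:25, 17:10–18:00.
Diego free within 09:00–18:30: 11:15–12:55, 13:55–14:25, 15:40–16:20, 16:50–18:30.
Oksana ∩ Diego: 12:45–12:55, 13:55–14:25, 17:10–18:00.
Total common minutes: 10 + 30 + 50 = 90.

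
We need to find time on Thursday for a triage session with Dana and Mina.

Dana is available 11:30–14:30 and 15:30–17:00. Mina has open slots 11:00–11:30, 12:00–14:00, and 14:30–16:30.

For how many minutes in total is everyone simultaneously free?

Dana ∩ Mina: 12:00–14:00, 15:30–16:30.
Total common minutes: 120 + 60 = 180.

180 minutes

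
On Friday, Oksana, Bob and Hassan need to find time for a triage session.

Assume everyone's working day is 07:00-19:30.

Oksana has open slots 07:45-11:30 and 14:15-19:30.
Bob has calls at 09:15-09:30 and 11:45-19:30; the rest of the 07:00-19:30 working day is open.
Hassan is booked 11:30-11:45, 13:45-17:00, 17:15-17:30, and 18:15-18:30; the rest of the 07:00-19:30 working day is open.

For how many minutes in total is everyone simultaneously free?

Bob free within 07:00–19:30: 07:00–09:15, 09:30–11:45.
Hassan free within 07:00–19:30: 07:00–11:30, 11:45–13:45, 17:00–17:15, 17:30–18:15, 18:30–19:30.
Oksana ∩ Bob: 07:45–09:15, 09:30–11:30.
Oksana ∩ Bob ∩ Hassan: 07:45–09:15, 09:30–11:30.
Total common minutes: 90 + 120 = 210.

210 minutes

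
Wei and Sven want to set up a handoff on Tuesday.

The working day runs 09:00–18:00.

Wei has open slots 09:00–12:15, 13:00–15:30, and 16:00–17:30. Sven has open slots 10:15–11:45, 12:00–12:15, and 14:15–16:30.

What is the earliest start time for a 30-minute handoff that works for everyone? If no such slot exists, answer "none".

10:15

Wei ∩ Sven: 10:15–11:45, 12:00–12:15, 14:15–15:30, 16:00–16:30.
Windows ≥ 30 min: 10:15–11:45, 14:15–15:30, 16:00–16:30.
Earliest such window starts at 10:15.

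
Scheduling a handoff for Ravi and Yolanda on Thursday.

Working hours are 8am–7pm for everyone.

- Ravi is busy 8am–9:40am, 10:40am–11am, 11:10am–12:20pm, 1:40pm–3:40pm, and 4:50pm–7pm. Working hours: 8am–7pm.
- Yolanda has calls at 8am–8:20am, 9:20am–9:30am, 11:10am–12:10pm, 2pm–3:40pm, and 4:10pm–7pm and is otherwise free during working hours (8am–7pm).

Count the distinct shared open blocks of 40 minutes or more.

2

Ravi free within 08:00–19:00: 09:40–10:40, 11:00–11:10, 12:20–13:40, 15:40–16:50.
Yolanda free within 08:00–19:00: 08:20–09:20, 09:30–11:10, 12:10–14:00, 15:40–16:10.
Ravi ∩ Yolanda: 09:40–10:40, 11:00–11:10, 12:20–13:40, 15:40–16:10.
Windows ≥ 40 min: 09:40–10:40, 12:20–13:40.
That's 2 windows.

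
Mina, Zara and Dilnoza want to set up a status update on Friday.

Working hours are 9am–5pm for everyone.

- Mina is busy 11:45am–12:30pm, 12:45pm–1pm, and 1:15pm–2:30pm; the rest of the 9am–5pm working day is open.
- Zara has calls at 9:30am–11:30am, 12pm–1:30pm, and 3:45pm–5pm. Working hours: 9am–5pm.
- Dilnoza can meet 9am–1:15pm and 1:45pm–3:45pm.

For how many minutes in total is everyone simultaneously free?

Mina free within 09:00–17:00: 09:00–11:45, 12:30–12:45, 13:00–13:15, 14:30–17:00.
Zara free within 09:00–17:00: 09:00–09:30, 11:30–12:00, 13:30–15:45.
Mina ∩ Zara: 09:00–09:30, 11:30–11:45, 14:30–15:45.
Mina ∩ Zara ∩ Dilnoza: 09:00–09:30, 11:30–11:45, 14:30–15:45.
Total common minutes: 30 + 15 + 75 = 120.

120 minutes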